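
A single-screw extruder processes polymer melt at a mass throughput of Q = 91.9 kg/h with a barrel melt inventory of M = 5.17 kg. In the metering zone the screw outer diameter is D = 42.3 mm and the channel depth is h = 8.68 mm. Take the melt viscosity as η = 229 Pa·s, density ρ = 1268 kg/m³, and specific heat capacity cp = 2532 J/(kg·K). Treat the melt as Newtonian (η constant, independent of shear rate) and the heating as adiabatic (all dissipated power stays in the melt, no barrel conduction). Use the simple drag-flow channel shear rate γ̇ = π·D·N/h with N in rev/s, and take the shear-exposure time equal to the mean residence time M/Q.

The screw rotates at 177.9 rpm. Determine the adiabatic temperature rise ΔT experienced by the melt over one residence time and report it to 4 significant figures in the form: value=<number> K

value=29.77 K

Throughput in SI: Q_s = 91.9 kg/h ÷ 3600 s/h = 0.0255278 kg/s
t_res = M / Q_s = 5.17 / 0.0255278 = 202.524 s
D = 42.3 mm = 0.0423 m;  h = 8.68 mm = 0.00868 m;  N = 177.9 rpm / 60 = 2.965 rev/s
γ̇ = π·D·N / h = π · 0.0423 · 2.965 / 0.00868 = 45.3937 s⁻¹
ΔT = η·γ̇²·t_res/(ρ·cp) = [229 × 45.3937² × 202.524] / [1268 × 2532] = 29.766 K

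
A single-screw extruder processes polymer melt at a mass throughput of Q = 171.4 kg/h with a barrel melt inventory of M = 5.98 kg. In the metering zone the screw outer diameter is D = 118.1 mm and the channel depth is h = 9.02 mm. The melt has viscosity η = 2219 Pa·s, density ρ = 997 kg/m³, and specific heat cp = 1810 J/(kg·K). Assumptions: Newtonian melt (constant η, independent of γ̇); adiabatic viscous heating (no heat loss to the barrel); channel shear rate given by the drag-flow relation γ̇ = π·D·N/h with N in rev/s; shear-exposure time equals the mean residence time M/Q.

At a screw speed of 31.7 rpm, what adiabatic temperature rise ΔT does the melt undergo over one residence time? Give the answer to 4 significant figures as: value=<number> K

value=72.94 K

Convert throughput: Q = 171.4 kg/h = 171.4/3600 = 0.0476111 kg/s
t_res = M / Q_s = 5.98 / 0.0476111 = 125.601 s
Geometry in metres: D = 118.1 mm → 0.1181 m, h = 9.02 mm → 0.00902 m; screw speed N = 31.7 rpm = 0.528333 rev/s
γ̇ = π·D·N / h = π · 0.1181 · 0.528333 / 0.00902 = 21.7321 s⁻¹
Adiabatic rise: ΔT = η γ̇² t_res / (ρ cp) = 2219·(21.7321)²·125.601 / (997·1810) = 72.9422 K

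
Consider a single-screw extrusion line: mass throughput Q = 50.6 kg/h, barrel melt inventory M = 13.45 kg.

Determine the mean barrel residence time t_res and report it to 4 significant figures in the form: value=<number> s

Convert throughput: Q = 50.6 kg/h = 50.6/3600 = 0.0140556 kg/s
t_res = M / Q_s = 13.45 / 0.0140556 = 956.917 s

value=956.9 s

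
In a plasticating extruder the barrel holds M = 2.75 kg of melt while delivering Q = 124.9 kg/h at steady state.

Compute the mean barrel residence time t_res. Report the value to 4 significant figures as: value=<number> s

value=79.26 s

Q_s = Q / 3600 = 124.9 / 3600 = 0.0346944 kg/s
t_res = M / Q_s = 2.75 ÷ 0.0346944 = 79.2634 s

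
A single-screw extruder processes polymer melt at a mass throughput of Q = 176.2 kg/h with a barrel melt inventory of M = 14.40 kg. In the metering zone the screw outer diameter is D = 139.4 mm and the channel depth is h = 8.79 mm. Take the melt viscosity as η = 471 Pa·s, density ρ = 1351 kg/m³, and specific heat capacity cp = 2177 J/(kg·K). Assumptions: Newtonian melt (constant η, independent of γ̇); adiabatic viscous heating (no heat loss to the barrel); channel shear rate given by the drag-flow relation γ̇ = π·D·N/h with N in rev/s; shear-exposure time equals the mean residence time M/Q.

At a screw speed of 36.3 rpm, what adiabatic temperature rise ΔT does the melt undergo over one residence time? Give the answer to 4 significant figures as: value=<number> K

Convert throughput: Q = 176.2 kg/h = 176.2/3600 = 0.0489444 kg/s
t_res = M / Q_s = 14.40 ÷ 0.0489444 = 294.211 s
Geometry in metres: D = 139.4 mm → 0.1394 m, h = 8.79 mm → 0.00879 m; screw speed N = 36.3 rpm = 0.605 rev/s
γ̇ = π D N / h = (π)(0.1394)(0.605) / 0.00879 = 30.1425 s⁻¹
ΔT = η·γ̇²·t_res/(ρ·cp) = [471 × 30.1425² × 294.211] / [1351 × 2177] = 42.808 K

value=42.81 K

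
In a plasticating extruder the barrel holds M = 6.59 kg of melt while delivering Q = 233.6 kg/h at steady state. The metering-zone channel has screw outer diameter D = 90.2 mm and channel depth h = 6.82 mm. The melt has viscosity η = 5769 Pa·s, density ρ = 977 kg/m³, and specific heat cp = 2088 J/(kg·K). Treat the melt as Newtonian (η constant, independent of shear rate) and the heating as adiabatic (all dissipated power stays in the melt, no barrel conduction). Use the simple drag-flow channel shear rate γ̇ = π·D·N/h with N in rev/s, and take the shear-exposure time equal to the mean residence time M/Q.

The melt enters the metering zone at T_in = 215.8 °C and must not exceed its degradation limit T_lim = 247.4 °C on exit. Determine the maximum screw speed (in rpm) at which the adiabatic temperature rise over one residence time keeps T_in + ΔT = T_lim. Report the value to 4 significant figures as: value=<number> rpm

value=15.15 rpm

Convert throughput: Q = 233.6 kg/h = 233.6/3600 = 0.0648889 kg/s
t_res = M / Q_s = 6.59 / 0.0648889 = 101.558 s
Convert to metres: D = 0.0902 m, h = 0.00682 m
Allowable rise: ΔT_a = T_lim − T_in = 247.4 − 215.8 = 31.6 K
γ̇_max² = ΔT_a·ρ·cp/(η·t_res) = 31.6·977·2088/(5769·101.558) = 110.026 s⁻²
γ̇_max = √110.026 = 10.4893 s⁻¹
N_max = γ̇_max h / (πD) = 10.4893·0.00682/(π·0.0902) = 0.25245 rev/s → ×60 = 15.147 rpm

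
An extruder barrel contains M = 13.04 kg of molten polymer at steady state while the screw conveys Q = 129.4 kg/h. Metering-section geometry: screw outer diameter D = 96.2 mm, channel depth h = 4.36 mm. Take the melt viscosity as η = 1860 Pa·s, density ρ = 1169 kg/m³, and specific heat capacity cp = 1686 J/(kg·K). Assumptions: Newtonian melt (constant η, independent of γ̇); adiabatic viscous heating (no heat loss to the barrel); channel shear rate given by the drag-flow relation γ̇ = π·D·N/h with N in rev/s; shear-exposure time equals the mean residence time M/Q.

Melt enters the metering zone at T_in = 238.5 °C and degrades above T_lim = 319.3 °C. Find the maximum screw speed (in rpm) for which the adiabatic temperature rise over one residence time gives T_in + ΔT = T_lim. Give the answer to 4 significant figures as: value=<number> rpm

Throughput in SI: Q_s = 129.4 kg/h ÷ 3600 s/h = 0.0359444 kg/s
Mean residence time: t_res = M/Q_s = 13.04 kg / 0.0359444 kg/s = 362.782 s
Geometry in SI: D = 96.2 mm → 0.0962 m, h = 4.36 mm → 0.00436 m
Allowable rise: ΔT_a = T_lim − T_in = 319.3 − 238.5 = 80.8 K
Invert ΔT = ηγ̇²t_res/(ρcp) for γ̇: γ̇_max² = ΔT_a ρ cp / (η t_res) = 80.8·1169·1686 / (1860·362.782) = 236.007 s⁻²
γ̇_max = √236.007 = 15.3625 s⁻¹
Solve γ̇ = πDN/h for N: N_max = γ̇_max·h/(π·D) = 15.3625 × 0.00436 / (π × 0.0962) = 0.221628 rev/s = 13.2977 rpm

value=13.30 rpm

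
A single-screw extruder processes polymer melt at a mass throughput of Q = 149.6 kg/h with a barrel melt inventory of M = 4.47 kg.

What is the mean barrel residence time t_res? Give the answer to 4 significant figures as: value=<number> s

value=107.6 s

Convert throughput: Q = 149.6 kg/h = 149.6/3600 = 0.0415556 kg/s
t_res = M / Q_s = 4.47 / 0.0415556 = 107.567 s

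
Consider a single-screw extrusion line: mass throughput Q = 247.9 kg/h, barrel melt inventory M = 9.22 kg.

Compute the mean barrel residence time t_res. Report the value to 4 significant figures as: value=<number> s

value=133.9 s

Convert throughput: Q = 247.9 kg/h = 247.9/3600 = 0.0688611 kg/s
t_res = M / Q_s = 9.22 ÷ 0.0688611 = 133.893 s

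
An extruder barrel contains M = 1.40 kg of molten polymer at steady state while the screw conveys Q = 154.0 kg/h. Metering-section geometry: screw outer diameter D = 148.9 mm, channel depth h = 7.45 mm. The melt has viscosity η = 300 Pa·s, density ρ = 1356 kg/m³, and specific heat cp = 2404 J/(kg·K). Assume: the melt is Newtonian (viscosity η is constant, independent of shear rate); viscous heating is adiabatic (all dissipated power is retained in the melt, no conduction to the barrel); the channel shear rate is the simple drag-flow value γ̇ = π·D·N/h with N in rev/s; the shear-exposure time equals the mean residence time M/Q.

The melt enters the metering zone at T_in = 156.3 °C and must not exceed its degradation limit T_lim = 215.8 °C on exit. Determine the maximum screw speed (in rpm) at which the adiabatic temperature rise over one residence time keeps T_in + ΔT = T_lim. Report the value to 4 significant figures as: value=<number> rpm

Throughput in SI: Q_s = 154.0 kg/h ÷ 3600 s/h = 0.0427778 kg/s
t_res = M / Q_s = 1.40 ÷ 0.0427778 = 32.7273 s
Convert to metres: D = 0.1489 m, h = 0.00745 m
ΔT_a = T_lim − T_in = 215.8 − 156.3 = 59.5 K
γ̇_max² = ΔT_a·ρ·cp / (η·t_res) = [59.5 × 1356 × 2404] / [300 × 32.7273] = 19755.1 s⁻²
Take the square root: γ̇_max = √(19755.1) = 140.553 s⁻¹
Solve γ̇ = πDN/h for N: N_max = γ̇_max·h/(π·D) = 140.553 × 0.00745 / (π × 0.1489) = 2.23847 rev/s = 134.308 rpm

value=134.3 rpm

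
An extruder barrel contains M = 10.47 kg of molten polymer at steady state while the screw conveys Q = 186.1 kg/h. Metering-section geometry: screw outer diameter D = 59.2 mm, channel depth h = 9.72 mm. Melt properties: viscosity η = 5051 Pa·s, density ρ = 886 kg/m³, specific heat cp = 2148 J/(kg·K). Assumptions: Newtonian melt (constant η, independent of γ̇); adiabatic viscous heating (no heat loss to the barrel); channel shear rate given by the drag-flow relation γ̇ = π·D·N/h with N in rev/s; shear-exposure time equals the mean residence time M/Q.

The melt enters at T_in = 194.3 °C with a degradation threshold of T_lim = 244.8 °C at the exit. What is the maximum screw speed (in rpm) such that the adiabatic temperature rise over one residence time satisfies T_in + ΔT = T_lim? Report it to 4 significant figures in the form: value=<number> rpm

Throughput in SI: Q_s = 186.1 kg/h ÷ 3600 s/h = 0.0516944 kg/s
t_res = M / Q_s = 10.47 / 0.0516944 = 202.536 s
Geometry in SI: D = 59.2 mm → 0.0592 m, h = 9.72 mm → 0.00972 m
Allowable rise: ΔT_a = T_lim − T_in = 244.8 − 194.3 = 50.5 K
Invert ΔT = ηγ̇²t_res/(ρcp) for γ̇: γ̇_max² = ΔT_a ρ cp / (η t_res) = 50.5·886·2148 / (5051·202.536) = 93.9462 s⁻²
γ̇_max = sqrt(93.9462) = 9.69258 s⁻¹
N_max = γ̇_max·h / (π·D) = 9.69258 · 0.00972 / (π · 0.0592) = 0.506564 rev/s = 30.3938 rpm

value=30.39 rpm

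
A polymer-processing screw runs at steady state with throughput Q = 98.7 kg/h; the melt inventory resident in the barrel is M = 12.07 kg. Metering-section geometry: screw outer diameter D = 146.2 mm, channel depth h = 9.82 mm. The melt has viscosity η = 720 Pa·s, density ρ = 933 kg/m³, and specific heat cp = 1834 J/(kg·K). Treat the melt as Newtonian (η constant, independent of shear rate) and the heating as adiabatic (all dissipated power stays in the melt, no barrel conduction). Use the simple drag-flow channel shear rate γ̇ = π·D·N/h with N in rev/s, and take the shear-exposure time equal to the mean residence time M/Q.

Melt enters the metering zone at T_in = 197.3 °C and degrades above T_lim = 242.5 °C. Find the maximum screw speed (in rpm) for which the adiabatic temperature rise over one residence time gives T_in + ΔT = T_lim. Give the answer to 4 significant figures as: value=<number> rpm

Q_s = Q / 3600 = 98.7 / 3600 = 0.0274167 kg/s
t_res = M / Q_s = 12.07 / 0.0274167 = 440.243 s
D = 146.2 mm = 0.1462 m;  h = 9.82 mm = 0.00982 m
ΔT_a = T_lim − T_in = 242.5 °C − 197.3 °C = 45.2 K
Invert ΔT = ηγ̇²t_res/(ρcp) for γ̇: γ̇_max² = ΔT_a ρ cp / (η t_res) = 45.2·933·1834 / (720·440.243) = 244.003 s⁻²
Take the square root: γ̇_max = √(244.003) = 15.6206 s⁻¹
N_max = γ̇_max·h / (π·D) = 15.6206 · 0.00982 / (π · 0.1462) = 0.333973 rev/s = 20.0384 rpm

value=20.04 rpm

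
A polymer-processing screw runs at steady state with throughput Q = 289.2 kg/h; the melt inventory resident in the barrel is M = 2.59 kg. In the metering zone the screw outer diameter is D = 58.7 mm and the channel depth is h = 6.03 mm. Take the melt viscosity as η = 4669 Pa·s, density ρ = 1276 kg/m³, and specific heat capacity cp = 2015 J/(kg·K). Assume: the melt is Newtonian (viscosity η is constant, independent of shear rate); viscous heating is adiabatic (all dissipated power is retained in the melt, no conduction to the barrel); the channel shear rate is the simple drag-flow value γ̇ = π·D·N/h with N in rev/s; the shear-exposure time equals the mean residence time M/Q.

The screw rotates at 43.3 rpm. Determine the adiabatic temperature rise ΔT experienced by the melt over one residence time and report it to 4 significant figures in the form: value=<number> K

value=28.52 K

Q_s = Q / 3600 = 289.2 / 3600 = 0.0803333 kg/s
t_res = M / Q_s = 2.59 / 0.0803333 = 32.2407 s
D = 58.7 mm = 0.0587 m;  h = 6.03 mm = 0.00603 m;  N = 43.3 rpm / 60 = 0.721667 rev/s
Shear rate: γ̇ = πDN/h = π·0.0587·0.721667/0.00603 = 22.0703 s⁻¹
ΔT = η·γ̇²·t_res/(ρ·cp) = [4669 × 22.0703² × 32.2407] / [1276 × 2015] = 28.5178 K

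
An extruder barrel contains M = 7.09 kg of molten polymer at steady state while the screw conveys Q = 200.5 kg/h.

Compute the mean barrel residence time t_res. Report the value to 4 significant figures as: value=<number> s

Q_s = Q / 3600 = 200.5 / 3600 = 0.0556944 kg/s
t_res = M / Q_s = 7.09 ÷ 0.0556944 = 127.302 s

value=127.3 s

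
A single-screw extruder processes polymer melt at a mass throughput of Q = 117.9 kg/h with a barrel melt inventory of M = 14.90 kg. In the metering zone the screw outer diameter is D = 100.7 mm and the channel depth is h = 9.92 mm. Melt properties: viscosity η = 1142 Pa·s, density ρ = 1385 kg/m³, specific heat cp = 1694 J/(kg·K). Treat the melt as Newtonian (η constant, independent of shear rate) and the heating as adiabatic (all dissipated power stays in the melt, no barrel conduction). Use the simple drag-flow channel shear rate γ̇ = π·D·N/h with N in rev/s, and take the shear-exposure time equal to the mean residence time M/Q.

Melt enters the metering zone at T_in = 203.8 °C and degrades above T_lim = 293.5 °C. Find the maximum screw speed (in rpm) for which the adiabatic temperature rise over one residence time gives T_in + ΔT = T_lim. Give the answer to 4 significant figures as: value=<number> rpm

value=37.87 rpm

Convert throughput: Q = 117.9 kg/h = 117.9/3600 = 0.03275 kg/s
t_res = M / Q_s = 14.90 / 0.03275 = 454.962 s
Geometry in SI: D = 100.7 mm → 0.1007 m, h = 9.92 mm → 0.00992 m
Allowable rise: ΔT_a = T_lim − T_in = 293.5 − 203.8 = 89.7 K
γ̇_max² = ΔT_a·ρ·cp / (η·t_res) = [89.7 × 1385 × 1694] / [1142 × 454.962] = 405.056 s⁻²
Take the square root: γ̇_max = √(405.056) = 20.126 s⁻¹
N_max = γ̇_max·h / (π·D) = 20.126 · 0.00992 / (π · 0.1007) = 0.631088 rev/s = 37.8653 rpm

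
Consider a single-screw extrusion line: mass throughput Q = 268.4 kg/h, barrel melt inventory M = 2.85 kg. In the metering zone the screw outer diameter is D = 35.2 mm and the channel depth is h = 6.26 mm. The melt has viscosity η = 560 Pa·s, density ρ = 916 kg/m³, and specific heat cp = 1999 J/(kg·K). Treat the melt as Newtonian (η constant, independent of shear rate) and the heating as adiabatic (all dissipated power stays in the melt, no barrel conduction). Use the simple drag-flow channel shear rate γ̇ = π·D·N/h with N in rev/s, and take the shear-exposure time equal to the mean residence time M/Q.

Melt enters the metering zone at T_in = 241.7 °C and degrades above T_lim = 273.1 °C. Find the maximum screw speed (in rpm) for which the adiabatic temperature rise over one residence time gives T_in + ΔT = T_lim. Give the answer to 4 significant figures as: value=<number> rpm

Throughput in SI: Q_s = 268.4 kg/h ÷ 3600 s/h = 0.0745556 kg/s
Mean residence time: t_res = M/Q_s = 2.85 kg / 0.0745556 kg/s = 38.2265 s
D = 35.2 mm = 0.0352 m;  h = 6.26 mm = 0.00626 m
ΔT_a = T_lim − T_in = 273.1 °C − 241.7 °C = 31.4 K
Invert ΔT = ηγ̇²t_res/(ρcp) for γ̇: γ̇_max² = ΔT_a ρ cp / (η t_res) = 31.4·916·1999 / (560·38.2265) = 2685.87 s⁻²
γ̇_max = √2685.87 = 51.8254 s⁻¹
Solve γ̇ = πDN/h for N: N_max = γ̇_max·h/(π·D) = 51.8254 × 0.00626 / (π × 0.0352) = 2.93376 rev/s = 176.025 rpm

value=176.0 rpm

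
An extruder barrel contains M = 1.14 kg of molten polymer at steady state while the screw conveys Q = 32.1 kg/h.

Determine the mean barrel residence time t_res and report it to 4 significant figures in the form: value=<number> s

Q_s = Q / 3600 = 32.1 / 3600 = 0.00891667 kg/s
t_res = M / Q_s = 1.14 / 0.00891667 = 127.85 s

value=127.9 s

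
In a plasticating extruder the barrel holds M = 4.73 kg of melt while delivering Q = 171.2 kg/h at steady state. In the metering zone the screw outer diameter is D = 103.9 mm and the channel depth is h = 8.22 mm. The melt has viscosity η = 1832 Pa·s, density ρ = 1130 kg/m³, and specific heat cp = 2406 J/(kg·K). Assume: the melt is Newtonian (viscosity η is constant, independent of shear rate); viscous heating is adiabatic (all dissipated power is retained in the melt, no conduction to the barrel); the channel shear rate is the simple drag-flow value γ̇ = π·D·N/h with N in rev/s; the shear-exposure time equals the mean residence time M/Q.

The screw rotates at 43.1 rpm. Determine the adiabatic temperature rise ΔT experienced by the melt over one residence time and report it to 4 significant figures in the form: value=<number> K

Convert throughput: Q = 171.2 kg/h = 171.2/3600 = 0.0475556 kg/s
Mean residence time: t_res = M/Q_s = 4.73 kg / 0.0475556 kg/s = 99.4626 s
Geometry in metres: D = 103.9 mm → 0.1039 m, h = 8.22 mm → 0.00822 m; screw speed N = 43.1 rpm = 0.718333 rev/s
Shear rate: γ̇ = πDN/h = π·0.1039·0.718333/0.00822 = 28.5246 s⁻¹
Adiabatic rise: ΔT = η γ̇² t_res / (ρ cp) = 1832·(28.5246)²·99.4626 / (1130·2406) = 54.5319 K

value=54.53 K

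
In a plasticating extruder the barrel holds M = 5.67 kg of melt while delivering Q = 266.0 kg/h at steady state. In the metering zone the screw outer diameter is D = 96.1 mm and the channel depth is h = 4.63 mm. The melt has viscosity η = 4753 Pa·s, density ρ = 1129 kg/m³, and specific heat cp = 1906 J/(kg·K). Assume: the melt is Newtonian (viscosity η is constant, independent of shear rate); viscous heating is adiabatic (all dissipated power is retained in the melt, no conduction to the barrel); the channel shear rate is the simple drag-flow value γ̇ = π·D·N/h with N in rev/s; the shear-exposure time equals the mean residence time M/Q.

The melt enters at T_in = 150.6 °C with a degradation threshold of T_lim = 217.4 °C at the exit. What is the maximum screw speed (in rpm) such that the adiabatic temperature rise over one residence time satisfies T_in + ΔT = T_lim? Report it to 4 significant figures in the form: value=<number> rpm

Convert throughput: Q = 266.0 kg/h = 266.0/3600 = 0.0738889 kg/s
t_res = M / Q_s = 5.67 / 0.0738889 = 76.7368 s
Geometry in SI: D = 96.1 mm → 0.0961 m, h = 4.63 mm → 0.00463 m
ΔT_a = T_lim − T_in = 217.4 − 150.6 = 66.8 K
γ̇_max² = ΔT_a·ρ·cp/(η·t_res) = 66.8·1129·1906/(4753·76.7368) = 394.114 s⁻²
γ̇_max = sqrt(394.114) = 19.8523 s⁻¹
Solve γ̇ = πDN/h for N: N_max = γ̇_max·h/(π·D) = 19.8523 × 0.00463 / (π × 0.0961) = 0.304452 rev/s = 18.2671 rpm

value=18.27 rpm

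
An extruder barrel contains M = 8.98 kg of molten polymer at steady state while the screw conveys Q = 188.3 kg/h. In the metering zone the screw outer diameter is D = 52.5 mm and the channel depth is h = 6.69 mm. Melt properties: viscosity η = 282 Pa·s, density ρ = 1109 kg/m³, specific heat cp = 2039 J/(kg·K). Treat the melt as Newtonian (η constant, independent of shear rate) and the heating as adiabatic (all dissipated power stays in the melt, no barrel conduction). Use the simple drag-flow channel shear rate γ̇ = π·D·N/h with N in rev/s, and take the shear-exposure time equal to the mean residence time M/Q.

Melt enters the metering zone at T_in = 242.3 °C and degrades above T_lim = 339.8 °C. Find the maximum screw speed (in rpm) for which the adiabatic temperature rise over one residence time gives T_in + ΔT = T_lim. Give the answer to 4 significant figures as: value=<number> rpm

value=164.2 rpm

Convert throughput: Q = 188.3 kg/h = 188.3/3600 = 0.0523056 kg/s
Mean residence time: t_res = M/Q_s = 8.98 kg / 0.0523056 kg/s = 171.683 s
D = 52.5 mm = 0.0525 m;  h = 6.69 mm = 0.00669 m
ΔT_a = T_lim − T_in = 339.8 − 242.3 = 97.5 K
Invert ΔT = ηγ̇²t_res/(ρcp) for γ̇: γ̇_max² = ΔT_a ρ cp / (η t_res) = 97.5·1109·2039 / (282·171.683) = 4553.82 s⁻²
Take the square root: γ̇_max = √(4553.82) = 67.482 s⁻¹
N_max = γ̇_max h / (πD) = 67.482·0.00669/(π·0.0525) = 2.73719 rev/s → ×60 = 164.231 rpm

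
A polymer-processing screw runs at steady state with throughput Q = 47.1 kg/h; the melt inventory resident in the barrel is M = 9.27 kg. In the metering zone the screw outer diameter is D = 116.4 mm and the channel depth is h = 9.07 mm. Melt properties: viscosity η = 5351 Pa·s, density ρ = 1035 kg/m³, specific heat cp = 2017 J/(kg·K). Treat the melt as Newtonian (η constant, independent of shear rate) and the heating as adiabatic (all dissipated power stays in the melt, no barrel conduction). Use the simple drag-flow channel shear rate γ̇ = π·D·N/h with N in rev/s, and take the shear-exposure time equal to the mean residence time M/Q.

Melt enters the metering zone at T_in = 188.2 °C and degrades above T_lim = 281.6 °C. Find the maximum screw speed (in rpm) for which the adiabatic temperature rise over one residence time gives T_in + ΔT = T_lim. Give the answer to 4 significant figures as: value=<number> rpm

Convert throughput: Q = 47.1 kg/h = 47.1/3600 = 0.0130833 kg/s
Mean residence time: t_res = M/Q_s = 9.27 kg / 0.0130833 kg/s = 708.535 s
Geometry in SI: D = 116.4 mm → 0.1164 m, h = 9.07 mm → 0.00907 m
ΔT_a = T_lim − T_in = 281.6 − 188.2 = 93.4 K
Invert ΔT = ηγ̇²t_res/(ρcp) for γ̇: γ̇_max² = ΔT_a ρ cp / (η t_res) = 93.4·1035·2017 / (5351·708.535) = 51.4277 s⁻²
γ̇_max = sqrt(51.4277) = 7.17131 s⁻¹
Solve γ̇ = πDN/h for N: N_max = γ̇_max·h/(π·D) = 7.17131 × 0.00907 / (π × 0.1164) = 0.17787 rev/s = 10.6722 rpm

value=10.67 rpm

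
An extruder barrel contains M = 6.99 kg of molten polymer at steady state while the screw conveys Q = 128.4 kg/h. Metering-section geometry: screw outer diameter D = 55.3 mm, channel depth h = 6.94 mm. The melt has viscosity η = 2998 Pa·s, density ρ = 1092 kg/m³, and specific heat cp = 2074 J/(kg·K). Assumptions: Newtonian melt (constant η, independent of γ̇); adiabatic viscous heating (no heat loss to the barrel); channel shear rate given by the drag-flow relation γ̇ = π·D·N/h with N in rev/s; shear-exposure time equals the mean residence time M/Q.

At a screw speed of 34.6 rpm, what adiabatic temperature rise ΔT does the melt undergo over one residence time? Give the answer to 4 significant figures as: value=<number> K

Throughput in SI: Q_s = 128.4 kg/h ÷ 3600 s/h = 0.0356667 kg/s
t_res = M / Q_s = 6.99 / 0.0356667 = 195.981 s
Geometry in metres: D = 55.3 mm → 0.0553 m, h = 6.94 mm → 0.00694 m; screw speed N = 34.6 rpm = 0.576667 rev/s
γ̇ = π·D·N / h = π · 0.0553 · 0.576667 / 0.00694 = 14.4358 s⁻¹
ΔT = η·γ̇²·t_res/(ρ·cp) = [2998 × 14.4358² × 195.981] / [1092 × 2074] = 54.0624 K

value=54.06 K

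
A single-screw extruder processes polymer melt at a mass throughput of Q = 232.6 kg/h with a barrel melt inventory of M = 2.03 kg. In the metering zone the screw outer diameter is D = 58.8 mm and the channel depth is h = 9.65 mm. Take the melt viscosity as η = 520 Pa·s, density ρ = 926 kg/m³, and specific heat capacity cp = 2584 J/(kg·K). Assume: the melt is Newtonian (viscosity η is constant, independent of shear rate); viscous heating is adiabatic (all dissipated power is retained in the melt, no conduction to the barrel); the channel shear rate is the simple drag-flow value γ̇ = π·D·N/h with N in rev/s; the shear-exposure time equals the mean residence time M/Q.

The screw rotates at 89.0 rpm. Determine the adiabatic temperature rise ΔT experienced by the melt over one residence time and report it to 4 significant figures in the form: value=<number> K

Q_s = Q / 3600 = 232.6 / 3600 = 0.0646111 kg/s
t_res = M / Q_s = 2.03 / 0.0646111 = 31.4187 s
D = 58.8 mm = 0.0588 m;  h = 9.65 mm = 0.00965 m;  N = 89.0 rpm / 60 = 1.48333 rev/s
γ̇ = π D N / h = (π)(0.0588)(1.48333) / 0.00965 = 28.3948 s⁻¹
ΔT = η·γ̇²·t_res/(ρ·cp) = [520 × 28.3948² × 31.4187] / [926 × 2584] = 5.50511 K

value=5.505 K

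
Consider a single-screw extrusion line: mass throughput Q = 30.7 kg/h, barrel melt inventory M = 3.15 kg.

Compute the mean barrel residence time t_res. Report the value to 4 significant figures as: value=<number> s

value=369.4 s

Convert throughput: Q = 30.7 kg/h = 30.7/3600 = 0.00852778 kg/s
Mean residence time: t_res = M/Q_s = 3.15 kg / 0.00852778 kg/s = 369.381 s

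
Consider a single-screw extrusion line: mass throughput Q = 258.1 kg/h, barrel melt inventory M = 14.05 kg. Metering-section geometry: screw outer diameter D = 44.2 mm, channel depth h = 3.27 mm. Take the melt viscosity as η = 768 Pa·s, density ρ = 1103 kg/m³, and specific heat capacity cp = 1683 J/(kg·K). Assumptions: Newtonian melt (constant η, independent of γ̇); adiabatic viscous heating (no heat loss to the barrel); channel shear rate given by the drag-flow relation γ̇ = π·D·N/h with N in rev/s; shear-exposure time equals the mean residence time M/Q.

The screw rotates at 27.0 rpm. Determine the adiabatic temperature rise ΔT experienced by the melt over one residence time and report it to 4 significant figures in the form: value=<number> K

value=29.61 K

Throughput in SI: Q_s = 258.1 kg/h ÷ 3600 s/h = 0.0716944 kg/s
t_res = M / Q_s = 14.05 ÷ 0.0716944 = 195.971 s
Convert to SI: D = 0.0442 m, h = 0.00327 m, N = 27.0/60 = 0.45 rev/s
Shear rate: γ̇ = πDN/h = π·0.0442·0.45/0.00327 = 19.109 s⁻¹
Adiabatic rise: ΔT = η γ̇² t_res / (ρ cp) = 768·(19.109)²·195.971 / (1103·1683) = 29.6051 K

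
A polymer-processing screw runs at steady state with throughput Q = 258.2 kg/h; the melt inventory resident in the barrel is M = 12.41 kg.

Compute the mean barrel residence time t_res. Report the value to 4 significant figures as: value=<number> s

Throughput in SI: Q_s = 258.2 kg/h ÷ 3600 s/h = 0.0717222 kg/s
t_res = M / Q_s = 12.41 ÷ 0.0717222 = 173.029 s

value=173.0 s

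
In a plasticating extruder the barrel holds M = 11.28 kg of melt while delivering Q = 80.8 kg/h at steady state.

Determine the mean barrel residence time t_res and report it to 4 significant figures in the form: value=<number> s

value=502.6 s

Q_s = Q / 3600 = 80.8 / 3600 = 0.0224444 kg/s
t_res = M / Q_s = 11.28 ÷ 0.0224444 = 502.574 s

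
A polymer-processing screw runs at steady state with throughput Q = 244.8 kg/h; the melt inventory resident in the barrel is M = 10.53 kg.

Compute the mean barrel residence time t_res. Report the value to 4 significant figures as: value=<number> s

Q_s = Q / 3600 = 244.8 / 3600 = 0.068 kg/s
t_res = M / Q_s = 10.53 ÷ 0.068 = 154.853 s

value=154.9 s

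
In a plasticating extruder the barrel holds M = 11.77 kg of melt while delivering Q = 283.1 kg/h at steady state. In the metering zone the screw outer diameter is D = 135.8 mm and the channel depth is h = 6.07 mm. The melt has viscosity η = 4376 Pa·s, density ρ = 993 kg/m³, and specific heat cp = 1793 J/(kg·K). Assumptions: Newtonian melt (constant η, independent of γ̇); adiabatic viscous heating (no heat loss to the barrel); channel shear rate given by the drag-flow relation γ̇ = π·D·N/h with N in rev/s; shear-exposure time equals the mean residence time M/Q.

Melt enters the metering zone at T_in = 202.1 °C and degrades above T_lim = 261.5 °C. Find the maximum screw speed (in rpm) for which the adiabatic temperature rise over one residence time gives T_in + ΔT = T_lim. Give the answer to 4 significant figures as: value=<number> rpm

Throughput in SI: Q_s = 283.1 kg/h ÷ 3600 s/h = 0.0786389 kg/s
t_res = M / Q_s = 11.77 ÷ 0.0786389 = 149.671 s
D = 135.8 mm = 0.1358 m;  h = 6.07 mm = 0.00607 m
Allowable rise: ΔT_a = T_lim − T_in = 261.5 − 202.1 = 59.4 K
Invert ΔT = ηγ̇²t_res/(ρcp) for γ̇: γ̇_max² = ΔT_a ρ cp / (η t_res) = 59.4·993·1793 / (4376·149.671) = 161.473 s⁻²
γ̇_max = √161.473 = 12.7072 s⁻¹
Solve γ̇ = πDN/h for N: N_max = γ̇_max·h/(π·D) = 12.7072 × 0.00607 / (π × 0.1358) = 0.180796 rev/s = 10.8478 rpm

value=10.85 rpm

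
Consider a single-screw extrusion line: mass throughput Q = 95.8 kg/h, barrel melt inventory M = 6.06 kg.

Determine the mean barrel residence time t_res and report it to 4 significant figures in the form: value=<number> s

Q_s = Q / 3600 = 95.8 / 3600 = 0.0266111 kg/s
t_res = M / Q_s = 6.06 ÷ 0.0266111 = 227.724 s

value=227.7 s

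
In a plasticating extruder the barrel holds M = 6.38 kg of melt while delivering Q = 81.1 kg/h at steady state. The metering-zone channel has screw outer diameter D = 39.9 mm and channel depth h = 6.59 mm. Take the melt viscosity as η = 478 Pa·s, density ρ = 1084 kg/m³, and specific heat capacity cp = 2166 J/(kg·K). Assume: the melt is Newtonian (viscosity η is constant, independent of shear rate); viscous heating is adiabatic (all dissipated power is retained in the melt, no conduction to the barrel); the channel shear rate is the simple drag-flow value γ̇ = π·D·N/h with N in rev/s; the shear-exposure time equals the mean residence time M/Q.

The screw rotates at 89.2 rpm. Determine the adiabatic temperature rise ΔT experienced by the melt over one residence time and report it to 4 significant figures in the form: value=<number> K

Q_s = Q / 3600 = 81.1 / 3600 = 0.0225278 kg/s
t_res = M / Q_s = 6.38 / 0.0225278 = 283.206 s
D = 39.9 mm = 0.0399 m;  h = 6.59 mm = 0.00659 m;  N = 89.2 rpm / 60 = 1.48667 rev/s
γ̇ = π D N / h = (π)(0.0399)(1.48667) / 0.00659 = 28.2781 s⁻¹
Adiabatic rise: ΔT = η γ̇² t_res / (ρ cp) = 478·(28.2781)²·283.206 / (1084·2166) = 46.1046 K

value=46.10 K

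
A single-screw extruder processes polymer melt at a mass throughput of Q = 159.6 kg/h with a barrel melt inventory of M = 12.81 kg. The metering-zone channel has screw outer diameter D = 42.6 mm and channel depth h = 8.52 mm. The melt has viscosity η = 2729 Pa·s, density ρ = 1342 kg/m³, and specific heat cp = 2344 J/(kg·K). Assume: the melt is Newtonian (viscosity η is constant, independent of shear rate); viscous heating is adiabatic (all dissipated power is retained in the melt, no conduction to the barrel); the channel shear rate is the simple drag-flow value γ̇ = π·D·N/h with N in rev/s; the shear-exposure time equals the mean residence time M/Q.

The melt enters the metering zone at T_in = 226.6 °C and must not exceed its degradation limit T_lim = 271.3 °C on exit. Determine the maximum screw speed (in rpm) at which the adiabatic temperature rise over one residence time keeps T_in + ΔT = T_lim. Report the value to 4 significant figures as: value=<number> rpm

value=51.01 rpm

Q_s = Q / 3600 = 159.6 / 3600 = 0.0443333 kg/s
t_res = M / Q_s = 12.81 ÷ 0.0443333 = 288.947 s
Convert to metres: D = 0.0426 m, h = 0.00852 m
Allowable rise: ΔT_a = T_lim − T_in = 271.3 − 226.6 = 44.7 K
γ̇_max² = ΔT_a·ρ·cp / (η·t_res) = [44.7 × 1342 × 2344] / [2729 × 288.947] = 178.318 s⁻²
γ̇_max = √178.318 = 13.3536 s⁻¹
N_max = γ̇_max h / (πD) = 13.3536·0.00852/(π·0.0426) = 0.850115 rev/s → ×60 = 51.0069 rpm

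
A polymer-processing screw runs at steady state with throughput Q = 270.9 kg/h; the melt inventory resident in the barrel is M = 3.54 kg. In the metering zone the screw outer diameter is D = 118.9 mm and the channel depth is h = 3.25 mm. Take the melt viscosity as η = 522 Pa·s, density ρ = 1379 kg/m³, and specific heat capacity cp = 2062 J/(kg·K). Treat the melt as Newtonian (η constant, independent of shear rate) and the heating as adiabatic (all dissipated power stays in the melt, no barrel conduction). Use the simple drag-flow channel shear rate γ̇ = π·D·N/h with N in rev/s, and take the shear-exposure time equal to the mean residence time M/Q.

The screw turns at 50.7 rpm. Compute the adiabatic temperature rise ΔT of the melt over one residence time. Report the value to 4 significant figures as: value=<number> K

Convert throughput: Q = 270.9 kg/h = 270.9/3600 = 0.07525 kg/s
Mean residence time: t_res = M/Q_s = 3.54 kg / 0.07525 kg/s = 47.0432 s
Convert to SI: D = 0.1189 m, h = 0.00325 m, N = 50.7/60 = 0.845 rev/s
γ̇ = π D N / h = (π)(0.1189)(0.845) / 0.00325 = 97.1192 s⁻¹
Adiabatic rise: ΔT = η γ̇² t_res / (ρ cp) = 522·(97.1192)²·47.0432 / (1379·2062) = 81.4563 K

value=81.46 K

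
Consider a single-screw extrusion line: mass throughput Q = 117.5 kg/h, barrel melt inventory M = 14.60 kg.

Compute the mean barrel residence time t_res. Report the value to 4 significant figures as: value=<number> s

value=447.3 s

Q_s = Q / 3600 = 117.5 / 3600 = 0.0326389 kg/s
Mean residence time: t_res = M/Q_s = 14.60 kg / 0.0326389 kg/s = 447.319 s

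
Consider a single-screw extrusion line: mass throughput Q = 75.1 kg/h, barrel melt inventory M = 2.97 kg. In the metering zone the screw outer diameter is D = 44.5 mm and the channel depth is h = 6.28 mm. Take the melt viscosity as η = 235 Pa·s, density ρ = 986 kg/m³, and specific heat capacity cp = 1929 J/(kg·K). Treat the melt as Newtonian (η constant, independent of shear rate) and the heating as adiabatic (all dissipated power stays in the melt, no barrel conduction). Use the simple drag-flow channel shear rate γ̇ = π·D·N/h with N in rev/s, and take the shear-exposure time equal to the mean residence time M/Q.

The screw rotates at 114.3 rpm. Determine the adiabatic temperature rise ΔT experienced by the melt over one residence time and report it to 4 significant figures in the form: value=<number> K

value=31.64 K

Q_s = Q / 3600 = 75.1 / 3600 = 0.0208611 kg/s
t_res = M / Q_s = 2.97 ÷ 0.0208611 = 142.37 s
Convert to SI: D = 0.0445 m, h = 0.00628 m, N = 114.3/60 = 1.905 rev/s
γ̇ = π·D·N / h = π · 0.0445 · 1.905 / 0.00628 = 42.4077 s⁻¹
ΔT = η·γ̇²·t_res / (ρ·cp) = 235 · (42.4077)² · 142.37 / (986 · 1929) = 31.635 K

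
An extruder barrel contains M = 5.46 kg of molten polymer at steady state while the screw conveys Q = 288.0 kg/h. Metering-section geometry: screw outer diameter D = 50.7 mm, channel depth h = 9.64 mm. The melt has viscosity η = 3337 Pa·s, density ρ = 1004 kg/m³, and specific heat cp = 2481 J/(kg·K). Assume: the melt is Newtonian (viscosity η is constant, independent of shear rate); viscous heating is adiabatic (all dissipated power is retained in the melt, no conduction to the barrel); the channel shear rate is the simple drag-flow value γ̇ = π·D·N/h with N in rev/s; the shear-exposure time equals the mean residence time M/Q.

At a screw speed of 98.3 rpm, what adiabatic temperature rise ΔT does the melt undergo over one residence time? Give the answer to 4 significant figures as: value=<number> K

Convert throughput: Q = 288.0 kg/h = 288.0/3600 = 0.08 kg/s
Mean residence time: t_res = M/Q_s = 5.46 kg / 0.08 kg/s = 68.25 s
D = 50.7 mm = 0.0507 m;  h = 9.64 mm = 0.00964 m;  N = 98.3 rpm / 60 = 1.63833 rev/s
Shear rate: γ̇ = πDN/h = π·0.0507·1.63833/0.00964 = 27.0697 s⁻¹
ΔT = η·γ̇²·t_res / (ρ·cp) = 3337 · (27.0697)² · 68.25 / (1004 · 2481) = 66.9984 K

value=67.00 K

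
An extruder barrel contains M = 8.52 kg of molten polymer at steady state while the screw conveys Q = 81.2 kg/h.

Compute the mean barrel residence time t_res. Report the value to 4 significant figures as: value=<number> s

Throughput in SI: Q_s = 81.2 kg/h ÷ 3600 s/h = 0.0225556 kg/s
t_res = M / Q_s = 8.52 ÷ 0.0225556 = 377.734 s

value=377.7 s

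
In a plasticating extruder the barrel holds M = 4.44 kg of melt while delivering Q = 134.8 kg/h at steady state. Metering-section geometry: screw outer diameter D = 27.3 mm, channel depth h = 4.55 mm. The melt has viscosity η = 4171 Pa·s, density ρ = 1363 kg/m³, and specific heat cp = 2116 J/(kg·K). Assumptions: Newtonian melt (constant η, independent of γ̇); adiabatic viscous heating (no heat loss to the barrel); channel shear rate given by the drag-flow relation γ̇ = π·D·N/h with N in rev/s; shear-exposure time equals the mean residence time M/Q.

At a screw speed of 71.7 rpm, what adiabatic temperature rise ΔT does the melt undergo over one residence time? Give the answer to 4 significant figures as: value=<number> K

Q_s = Q / 3600 = 134.8 / 3600 = 0.0374444 kg/s
Mean residence time: t_res = M/Q_s = 4.44 kg / 0.0374444 kg/s = 118.576 s
D = 27.3 mm = 0.0273 m;  h = 4.55 mm = 0.00455 m;  N = 71.7 rpm / 60 = 1.195 rev/s
Shear rate: γ̇ = πDN/h = π·0.0273·1.195/0.00455 = 22.5252 s⁻¹
ΔT = η·γ̇²·t_res/(ρ·cp) = [4171 × 22.5252² × 118.576] / [1363 × 2116] = 87.0086 K

value=87.01 K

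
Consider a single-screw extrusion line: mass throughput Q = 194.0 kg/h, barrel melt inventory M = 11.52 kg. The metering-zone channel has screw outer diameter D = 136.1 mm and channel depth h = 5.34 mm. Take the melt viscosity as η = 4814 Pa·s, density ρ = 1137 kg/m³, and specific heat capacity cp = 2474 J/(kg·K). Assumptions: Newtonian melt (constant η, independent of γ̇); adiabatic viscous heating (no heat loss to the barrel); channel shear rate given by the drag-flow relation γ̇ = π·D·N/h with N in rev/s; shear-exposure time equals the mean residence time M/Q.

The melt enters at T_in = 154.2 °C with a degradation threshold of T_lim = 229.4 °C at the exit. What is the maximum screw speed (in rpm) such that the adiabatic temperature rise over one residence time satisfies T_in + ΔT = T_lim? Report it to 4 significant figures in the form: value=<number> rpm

Q_s = Q / 3600 = 194.0 / 3600 = 0.0538889 kg/s
t_res = M / Q_s = 11.52 / 0.0538889 = 213.773 s
Geometry in SI: D = 136.1 mm → 0.1361 m, h = 5.34 mm → 0.00534 m
Allowable rise: ΔT_a = T_lim − T_in = 229.4 − 154.2 = 75.2 K
Invert ΔT = ηγ̇²t_res/(ρcp) for γ̇: γ̇_max² = ΔT_a ρ cp / (η t_res) = 75.2·1137·2474 / (4814·213.773) = 205.551 s⁻²
γ̇_max = sqrt(205.551) = 14.337 s⁻¹
N_max = γ̇_max·h / (π·D) = 14.337 · 0.00534 / (π · 0.1361) = 0.179058 rev/s = 10.7435 rpm

value=10.74 rpm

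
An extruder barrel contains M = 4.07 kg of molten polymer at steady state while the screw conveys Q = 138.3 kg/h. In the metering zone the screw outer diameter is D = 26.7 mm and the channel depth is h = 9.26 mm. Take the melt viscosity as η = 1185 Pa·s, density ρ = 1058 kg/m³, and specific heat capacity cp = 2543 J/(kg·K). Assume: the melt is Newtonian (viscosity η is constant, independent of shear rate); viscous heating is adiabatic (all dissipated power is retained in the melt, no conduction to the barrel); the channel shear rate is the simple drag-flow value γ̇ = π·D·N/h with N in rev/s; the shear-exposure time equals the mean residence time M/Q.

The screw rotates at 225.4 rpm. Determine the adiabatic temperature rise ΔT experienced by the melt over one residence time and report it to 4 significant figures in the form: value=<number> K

value=54.03 K

Convert throughput: Q = 138.3 kg/h = 138.3/3600 = 0.0384167 kg/s
t_res = M / Q_s = 4.07 ÷ 0.0384167 = 105.944 s
Geometry in metres: D = 26.7 mm → 0.0267 m, h = 9.26 mm → 0.00926 m; screw speed N = 225.4 rpm = 3.75667 rev/s
γ̇ = π·D·N / h = π · 0.0267 · 3.75667 / 0.00926 = 34.0293 s⁻¹
ΔT = η·γ̇²·t_res / (ρ·cp) = 1185 · (34.0293)² · 105.944 / (1058 · 2543) = 54.0339 K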